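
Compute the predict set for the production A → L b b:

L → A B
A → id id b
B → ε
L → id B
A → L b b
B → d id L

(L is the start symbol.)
PREDICT(A → L b b) = (FIRST(RHS) \ {ε}) ∪ (FOLLOW(A) if ε ∈ FIRST(RHS), i.e. RHS ⇒* ε)
FIRST(L) = { 'id' }
FIRST(L b b) = { 'id' }
ε ∉ FIRST(L b b), so FOLLOW(A) is not added.
PREDICT(A → L b b) = { 'id' }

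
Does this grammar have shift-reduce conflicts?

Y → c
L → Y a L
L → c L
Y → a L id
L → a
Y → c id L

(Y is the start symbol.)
Yes — I3: [Y → c .] vs [Y → c . id L]; I7: [L → a .] vs [L → . a]; I8: [Y → c .] vs [L → . a]

Augment with Y' → Y and build the canonical LR(0) collection (I0 = CLOSURE({[Y' → . Y]}), then GOTO on every symbol after a dot until no new states appear). It has 14 states:
  I0: { [Y → . a L id], [Y → . c id L], [Y → . c], [Y' → . Y] }  — shift
  I1: { [Y' → Y .] }  — accept
  I2: { [L → . Y a L], [L → . a], [L → . c L], [Y → . a L id], [Y → . c id L], [Y → . c], [Y → a . L id] }  — shift
  I3: { [Y → c . id L], [Y → c .] }  — shift, reduce
  I4: { [L → . Y a L], [L → . a], [L → . c L], [Y → . a L id], [Y → . c id L], [Y → . c], [Y → c id . L] }  — shift
  I5: { [Y → c id L .] }  — reduce
  I6: { [L → Y . a L] }  — shift
  I7: { [L → . Y a L], [L → . a], [L → . c L], [L → a .], [Y → . a L id], [Y → . c id L], [Y → . c], [Y → a . L id] }  — shift, reduce
  I8: { [L → . Y a L], [L → . a], [L → . c L], [L → c . L], [Y → . a L id], [Y → . c id L], [Y → . c], [Y → c . id L], [Y → c .] }  — shift, reduce
  I9: { [L → c L .] }  — reduce
  I10: { [Y → a L . id] }  — shift
  I11: { [Y → a L id .] }  — reduce
  I12: { [L → . Y a L], [L → . a], [L → . c L], [L → Y a . L], [Y → . a L id], [Y → . c id L], [Y → . c] }  — shift
  I13: { [L → Y a L .] }  — reduce

I3 contains reduce item [Y → c .] and shift item [Y → c . id L] — shift-reduce conflict.
I7 contains reduce item [L → a .] and shift items [L → . a], [L → . c L], [Y → . a L id], [Y → . c], [Y → . c id L] — shift-reduce conflict.
I8 contains reduce item [Y → c .] and shift items [L → . a], [L → . c L], [Y → . a L id], [Y → . c], [Y → . c id L], [Y → c . id L] — shift-reduce conflict.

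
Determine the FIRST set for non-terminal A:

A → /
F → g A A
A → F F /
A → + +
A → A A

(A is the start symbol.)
{ '+', '/', 'g' }

To compute FIRST(A), examine every production with A on the left-hand side, reading each right-hand side left to right until a non-nullable symbol is reached.

FIRST sets of the other non-terminals involved (by the same procedure, iterated to a fixed point):
  FIRST(F) = { 'g' }

From A → /:
  - '/' is a terminal: add '/' and stop
From A → F F /:
  - F is a non-terminal: add FIRST(F) \ {ε} = { 'g' }
    F is not nullable, so stop
From A → + +:
  - '+' is a terminal: add '+' and stop
From A → A A:
  - A is the symbol being defined: contributes nothing new
    A is not nullable, so stop

Collecting: FIRST(A) = { '+', '/', 'g' }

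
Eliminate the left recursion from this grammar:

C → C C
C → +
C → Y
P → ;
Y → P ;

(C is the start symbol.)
C is directly left-recursive. The standard transformation for
  A → A α₁ | ... | A α_m | β₁ | ... | β_n
is
  A  → β₁ A' | ... | β_n A'
  A' → α₁ A' | ... | α_m A' | ε

C → + becomes C → + C'
C → Y becomes C → Y C'
C → C C becomes C' → C C'
Add C' → ε

Productions for other non-terminals are unchanged:
  P → ;
  Y → P ;

Resulting grammar:
C → + C'
C → Y C'
C' → C C'
C' → ε
P → ;
Y → P ;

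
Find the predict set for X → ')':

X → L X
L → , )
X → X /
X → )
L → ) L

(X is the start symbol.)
{ ')' }

PREDICT(X → ')') = (FIRST(RHS) \ {ε}) ∪ (FOLLOW(X) if ε ∈ FIRST(RHS), i.e. RHS ⇒* ε)
FIRST(')') = { ')' }
ε ∉ FIRST(')'), so FOLLOW(X) is not added.
PREDICT(X → ')') = { ')' }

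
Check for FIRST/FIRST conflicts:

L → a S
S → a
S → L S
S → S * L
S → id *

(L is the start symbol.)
Yes. S → a / S → L S on { 'a' }; S → a / S → S '*' L on { 'a' }; S → L S / S → S '*' L on { 'a' }; S → S '*' L / S → id '*' on { 'id' }

FIRST sets of the non-terminals at (or reachable through a nullable prefix from) the front of some alternative:
  FIRST(L) = { 'a' }
  FIRST(S) = { 'a', 'id' }

Productions for S:
  S → a: FIRST = { 'a' }
  S → L S: FIRST = { 'a' }
  S → S * L: FIRST = { 'a', 'id' }
  S → id *: FIRST = { 'id' }
L has only one production, so no FIRST/FIRST conflict is possible there.

Conflict for S: S → a and S → L S
  Overlap: { 'a' }
Conflict for S: S → a and S → S * L
  Overlap: { 'a' }
Conflict for S: S → L S and S → S * L
  Overlap: { 'a' }
Conflict for S: S → S * L and S → id *
  Overlap: { 'id' }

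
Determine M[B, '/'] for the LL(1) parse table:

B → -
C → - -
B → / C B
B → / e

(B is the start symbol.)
To find M[B, '/'], we find productions for B where '/' is in the predict set (PREDICT(N → α) = (FIRST(α) \ {ε}) ∪ (FOLLOW(N) if α ⇒* ε)).

B → -: PREDICT = { '-' }
B → / C B: PREDICT = { '/' }
  '/' is in predict set, so this production goes in M[B, '/']
B → / e: PREDICT = { '/' }
  '/' is in predict set, so this production goes in M[B, '/']

M[B, '/'] = B → / C B, B → / e  (a multiply-defined cell — the grammar is not LL(1))

Answer: B → / C B, B → / e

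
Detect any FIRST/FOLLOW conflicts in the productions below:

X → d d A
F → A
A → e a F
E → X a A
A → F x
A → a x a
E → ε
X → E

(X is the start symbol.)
Yes. E → X a A with FOLLOW(E) on { 'a' }

A FIRST/FOLLOW conflict occurs when a non-terminal N has a nullable alternative N → β (β ⇒* ε) and another alternative N → α with FIRST(α) ∩ FOLLOW(N) ≠ ∅: on such a lookahead the parser cannot decide between expanding α and letting N vanish via β.

Nullable non-terminals: E, X.
FIRST sets used below: FIRST(X) = { 'a', 'd', ε }, FIRST(E) = { 'a', 'd', ε }

E: nullable alternative(s) E → ε; FOLLOW(E) = { $, 'a' }
  E → X a A: FIRST \ {ε} = { 'a', 'd' } — overlaps FOLLOW(E) on { 'a' }: CONFLICT
  E → ε: FIRST \ {ε} = { } — this is the only nullable alternative, skip

X: nullable alternative(s) X → E; FOLLOW(X) = { $, 'a' }
  X → d d A: FIRST \ {ε} = { 'd' } — disjoint from FOLLOW(X)
  X → E: FIRST \ {ε} = { 'a', 'd' } — this is the only nullable alternative, skip

A, F have no nullable alternative, so no FIRST/FOLLOW check is needed there.

So the grammar has 1 FIRST/FOLLOW conflict (marked CONFLICT above).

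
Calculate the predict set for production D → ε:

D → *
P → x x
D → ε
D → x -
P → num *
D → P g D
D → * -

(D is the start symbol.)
PREDICT(D → ε) = (FIRST(RHS) \ {ε}) ∪ (FOLLOW(D) if ε ∈ FIRST(RHS), i.e. RHS ⇒* ε)
The right-hand side is ε (FIRST(ε) = { ε }), so the predict set is FOLLOW(D) = { $ }
PREDICT(D → ε) = { $ }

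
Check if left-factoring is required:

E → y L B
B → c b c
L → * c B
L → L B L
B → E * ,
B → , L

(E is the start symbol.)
Left-factoring is needed when two productions for the same non-terminal
share a common prefix on the right-hand side.

Productions for B:
  B → c b c
  B → E * ,
  B → , L
Productions for L:
  L → * c B
  L → L B L

No common prefixes found.

Answer: No, left-factoring is not needed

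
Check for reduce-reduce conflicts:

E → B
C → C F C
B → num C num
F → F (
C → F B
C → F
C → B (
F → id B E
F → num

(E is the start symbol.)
Augment with E' → E and build the canonical LR(0) collection (I0 = CLOSURE({[E' → . E]}), then GOTO on every symbol after a dot until no new states appear). It has 18 states:
  I0: { [B → . num C num], [E → . B], [E' → . E] }  — shift
  I1: { [E → B .] }  — reduce
  I2: { [E' → E .] }  — accept
  I3: { [B → . num C num], [B → num . C num], [C → . B (], [C → . C F C], [C → . F B], [C → . F], [F → . F (], [F → . id B E], [F → . num] }  — shift
  I4: { [C → B . (] }  — shift
  I5: { [B → num C . num], [C → C . F C], [F → . F (], [F → . id B E], [F → . num] }  — shift
  I6: { [B → . num C num], [C → F . B], [C → F .], [F → F . (] }  — shift, reduce
  I7: { [B → . num C num], [F → id . B E] }  — shift
  I8: { [B → . num C num], [B → num . C num], [C → . B (], [C → . C F C], [C → . F B], [C → . F], [F → . F (], [F → . id B E], [F → . num], [F → num .] }  — shift, reduce
  I9: { [B → . num C num], [E → . B], [F → id B . E] }  — shift
  I10: { [F → id B E .] }  — reduce
  I11: { [F → F ( .] }  — reduce
  I12: { [C → F B .] }  — reduce
  I13: { [B → . num C num], [C → . B (], [C → . C F C], [C → . F B], [C → . F], [C → C F . C], [F → . F (], [F → . id B E], [F → . num], [F → F . (] }  — shift
  I14: { [B → num C num .], [F → num .] }  — 2 reduces
  I15: { [C → C . F C], [C → C F C .], [F → . F (], [F → . id B E], [F → . num] }  — shift, reduce
  I16: { [F → num .] }  — reduce
  I17: { [C → B ( .] }  — reduce

I14 contains complete items [B → num C num .], [F → num .] — reduce-reduce conflict.

Answer: Yes — I14: [B → num C num .] vs [F → num .]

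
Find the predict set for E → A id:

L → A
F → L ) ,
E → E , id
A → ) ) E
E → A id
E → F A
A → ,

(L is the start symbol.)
{ ')', ',' }

PREDICT(E → A id) = (FIRST(RHS) \ {ε}) ∪ (FOLLOW(E) if ε ∈ FIRST(RHS), i.e. RHS ⇒* ε)
FIRST(A) = { ')', ',' }
FIRST(A id) = { ')', ',' }
ε ∉ FIRST(A id), so FOLLOW(E) is not added.
PREDICT(E → A id) = { ')', ',' }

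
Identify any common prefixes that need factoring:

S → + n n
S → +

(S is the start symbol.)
Yes, S has productions with common prefix '+'

Left-factoring is needed when two productions for the same non-terminal
share a common prefix on the right-hand side.

Productions for S:
  S → + n n
  S → +

Found common prefix '+' in productions for S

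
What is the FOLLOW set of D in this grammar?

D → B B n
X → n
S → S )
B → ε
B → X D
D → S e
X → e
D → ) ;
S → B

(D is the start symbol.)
D is the start symbol, so $ ∈ FOLLOW(D).
In B → X D: D is at the end, add FOLLOW(B)

The FOLLOW sets referred to above (computed the same way, to a fixed point):
  FOLLOW(B) = { ')', 'e', 'n' }

Taking the union: FOLLOW(D) = { $, ')', 'e', 'n' }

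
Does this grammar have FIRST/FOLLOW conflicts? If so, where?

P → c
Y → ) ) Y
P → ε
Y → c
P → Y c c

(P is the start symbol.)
No FIRST/FOLLOW conflicts.

A FIRST/FOLLOW conflict occurs when a non-terminal N has a nullable alternative N → β (β ⇒* ε) and another alternative N → α with FIRST(α) ∩ FOLLOW(N) ≠ ∅: on such a lookahead the parser cannot decide between expanding α and letting N vanish via β.

Nullable non-terminals: P.
FIRST sets used below: FIRST(Y) = { ')', 'c' }

P: nullable alternative(s) P → ε; FOLLOW(P) = { $ }
  P → c: FIRST \ {ε} = { 'c' } — disjoint from FOLLOW(P)
  P → ε: FIRST \ {ε} = { } — this is the only nullable alternative, skip
  P → Y c c: FIRST \ {ε} = { ')', 'c' } — disjoint from FOLLOW(P)

Y has no nullable alternative, so no FIRST/FOLLOW check is needed there.

No FIRST/FOLLOW conflicts found.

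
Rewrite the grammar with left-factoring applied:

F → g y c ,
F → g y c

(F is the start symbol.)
Left-factoring transforms A → αβ₁ | αβ₂ into A → αA' and A' → β₁ | β₂
(α is the longest common prefix among the alternatives). Repeat until
no nonterminal has two alternatives with a common prefix.

Round 1: F has alternatives sharing prefix 'g y c'. Introduce F': F → g y c F'
  Add: F' → ,
  Add: F' → ε

No remaining common prefixes — done.

Resulting grammar:
F → g y c F'
F' → ,
F' → ε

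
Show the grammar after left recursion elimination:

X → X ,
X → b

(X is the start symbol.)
X is directly left-recursive. The standard transformation for
  A → A α₁ | ... | A α_m | β₁ | ... | β_n
is
  A  → β₁ A' | ... | β_n A'
  A' → α₁ A' | ... | α_m A' | ε

X → b becomes X → b X'
X → X , becomes X' → , X'
Add X' → ε

Resulting grammar:
X → b X'
X' → , X'
X' → ε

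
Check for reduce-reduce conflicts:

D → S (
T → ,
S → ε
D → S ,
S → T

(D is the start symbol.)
No reduce-reduce conflicts

A reduce-reduce conflict occurs when an LR(0) state has two complete items [A → α .] and [B → β .] — both call for a reduction, and with no lookahead the parser cannot choose between them.

Augment with D' → D and build the canonical LR(0) collection (I0 = CLOSURE({[D' → . D]}), then GOTO on every symbol after a dot until no new states appear). It has 7 states:
  I0: { [D → . S (], [D → . S ,], [D' → . D], [S → . T], [S → .], [T → . ,] }  — shift, reduce
  I1: { [T → , .] }  — reduce
  I2: { [D' → D .] }  — accept
  I3: { [D → S . (], [D → S . ,] }  — shift
  I4: { [S → T .] }  — reduce
  I5: { [D → S ( .] }  — reduce
  I6: { [D → S , .] }  — reduce

No state contains more than one complete item.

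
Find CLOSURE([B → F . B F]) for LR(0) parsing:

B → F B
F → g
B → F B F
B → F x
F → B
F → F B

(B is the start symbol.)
Start with: [B → F . B F]
  [B → F . B F] has the dot before B: add [B → . F B], [B → . F B F], [B → . F x]
  [B → . F B] has the dot before F: add [F → . g], [F → . B], [F → . F B]
No further items can be added.

CLOSURE = { [B → . F B F], [B → . F B], [B → . F x], [B → F . B F], [F → . B], [F → . F B], [F → . g] }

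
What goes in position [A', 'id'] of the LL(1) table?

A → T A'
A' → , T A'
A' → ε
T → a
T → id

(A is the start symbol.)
To find M[A', 'id'], we find productions for A' where 'id' is in the predict set (PREDICT(N → α) = (FIRST(α) \ {ε}) ∪ (FOLLOW(N) if α ⇒* ε)).

Relevant sets:
  FOLLOW(A') = { $ }

A' → , T A': PREDICT = { ',' }
A' → ε: PREDICT = { $ }

M[A', 'id'] is empty (no production applies)

Answer: Empty (error entry)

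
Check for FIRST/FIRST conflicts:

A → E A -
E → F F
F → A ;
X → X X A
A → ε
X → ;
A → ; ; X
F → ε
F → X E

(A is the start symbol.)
A FIRST/FIRST conflict occurs when two productions N → α and N → β for the same non-terminal have FIRST(α) ∩ FIRST(β) ≠ ∅ (with ε ∈ FIRST of a nullable right-hand side, so two nullable alternatives also conflict).

FIRST sets of the non-terminals at (or reachable through a nullable prefix from) the front of some alternative:
  FIRST(E) = { '-', ';', ε }
  FIRST(A) = { '-', ';', ε }
  FIRST(X) = { ';' }

Productions for A:
  A → E A -: FIRST = { '-', ';' }
  A → ε: FIRST = { ε }
  A → ; ; X: FIRST = { ';' }
Productions for F:
  F → A ;: FIRST = { '-', ';' }
  F → ε: FIRST = { ε }
  F → X E: FIRST = { ';' }
Productions for X:
  X → X X A: FIRST = { ';' }
  X → ;: FIRST = { ';' }
E has only one production, so no FIRST/FIRST conflict is possible there.

Conflict for A: A → E A - and A → ; ; X
  Overlap: { ';' }
Conflict for F: F → A ; and F → X E
  Overlap: { ';' }
Conflict for X: X → X X A and X → ;
  Overlap: { ';' }

Answer: Yes. A → E A '-' / A → ';' ';' X on { ';' }; F → A ';' / F → X E on { ';' }; X → X X A / X → ';' on { ';' }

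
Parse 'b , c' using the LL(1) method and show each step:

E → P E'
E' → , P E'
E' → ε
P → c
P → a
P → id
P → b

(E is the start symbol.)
LL(1) parsing maintains a stack (initially the start symbol over $) and the input. At each step: if the stack top is a terminal, match it against the current input token; if it is a non-terminal N, replace it with the RHS of M[N, lookahead] (the unique production whose predict set contains the lookahead).

Stack is shown with the top on the left.

Stack     Input    Action
-------------------------
E $       b , c $  output E → P E'
P E' $    b , c $  output P → b
b E' $    b , c $  match 'b'
E' $      , c $    output E' → , P E'
, P E' $  , c $    match ','
P E' $    c $      output P → c
c E' $    c $      match 'c'
E' $      $        output E' → ε
$         $        accept

The string is accepted.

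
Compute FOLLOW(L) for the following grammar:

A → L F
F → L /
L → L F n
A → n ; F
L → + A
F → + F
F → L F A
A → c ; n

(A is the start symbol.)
{ '+', '/' }

To compute FOLLOW(L), find every occurrence of L on a right-hand side N → α L β: add FIRST(β) \ {ε}, and if β is empty or nullable also add FOLLOW(N). Iterate to a fixed point.

In A → L F: L is followed by F, add FIRST(F) \ {ε} = { '+' }
In F → L /: L is followed by '/', add FIRST('/') \ {ε} = { '/' }
In L → L F n: L is followed by F n, add FIRST(F n) \ {ε} = { '+' }
In F → L F A: L is followed by F A, add FIRST(F A) \ {ε} = { '+' }

Taking the union: FOLLOW(L) = { '+', '/' }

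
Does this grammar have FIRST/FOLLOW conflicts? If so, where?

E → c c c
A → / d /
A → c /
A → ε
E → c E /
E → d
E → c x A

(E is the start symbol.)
Yes. A → '/' d '/' with FOLLOW(A) on { '/' }

Nullable non-terminals: A.

A: nullable alternative(s) A → ε; FOLLOW(A) = { $, '/' }
  A → / d /: FIRST \ {ε} = { '/' } — overlaps FOLLOW(A) on { '/' }: CONFLICT
  A → c /: FIRST \ {ε} = { 'c' } — disjoint from FOLLOW(A)
  A → ε: FIRST \ {ε} = { } — this is the only nullable alternative, skip

E has no nullable alternative, so no FIRST/FOLLOW check is needed there.

So the grammar has 1 FIRST/FOLLOW conflict (marked CONFLICT above).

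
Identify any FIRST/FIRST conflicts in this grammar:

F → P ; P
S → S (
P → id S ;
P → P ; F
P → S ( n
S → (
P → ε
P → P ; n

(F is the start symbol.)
Yes. S → S '(' / S → '(' on { '(' }; P → id S ';' / P → P ';' F on { 'id' }; P → id S ';' / P → P ';' n on { 'id' }; P → P ';' F / P → S '(' n on { '(' }; P → P ';' F / P → P ';' n on { '(', ';', 'id' }; P → S '(' n / P → P ';' n on { '(' }

FIRST sets of the non-terminals at (or reachable through a nullable prefix from) the front of some alternative:
  FIRST(S) = { '(' }
  FIRST(P) = { '(', ';', 'id', ε }

Productions for S:
  S → S (: FIRST = { '(' }
  S → (: FIRST = { '(' }
Productions for P:
  P → id S ;: FIRST = { 'id' }
  P → P ; F: FIRST = { '(', ';', 'id' }
  P → S ( n: FIRST = { '(' }
  P → ε: FIRST = { ε }
  P → P ; n: FIRST = { '(', ';', 'id' }
F has only one production, so no FIRST/FIRST conflict is possible there.

Conflict for S: S → S ( and S → (
  Overlap: { '(' }
Conflict for P: P → id S ; and P → P ; F
  Overlap: { 'id' }
Conflict for P: P → id S ; and P → P ; n
  Overlap: { 'id' }
Conflict for P: P → P ; F and P → S ( n
  Overlap: { '(' }
Conflict for P: P → P ; F and P → P ; n
  Overlap: { '(', ';', 'id' }
Conflict for P: P → S ( n and P → P ; n
  Overlap: { '(' }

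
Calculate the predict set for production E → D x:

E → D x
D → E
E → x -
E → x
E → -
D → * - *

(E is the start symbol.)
{ '*', '-', 'x' }

PREDICT(E → D x) = (FIRST(RHS) \ {ε}) ∪ (FOLLOW(E) if ε ∈ FIRST(RHS), i.e. RHS ⇒* ε)
FIRST(D) = { '*', '-', 'x' }
FIRST(D x) = { '*', '-', 'x' }
ε ∉ FIRST(D x), so FOLLOW(E) is not added.
PREDICT(E → D x) = { '*', '-', 'x' }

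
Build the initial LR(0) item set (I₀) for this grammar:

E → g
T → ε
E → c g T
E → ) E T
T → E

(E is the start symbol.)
First, augment the grammar with E' → E
I₀ = CLOSURE({ [E' → . E] }):
  [E' → . E] has the dot before E: add [E → . g], [E → . c g T], [E → . ) E T]
No further items can be added.

I₀ = { [E → . ) E T], [E → . c g T], [E → . g], [E' → . E] }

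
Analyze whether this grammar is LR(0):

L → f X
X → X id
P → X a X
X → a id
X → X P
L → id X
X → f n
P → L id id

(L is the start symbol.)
No. Shift-reduce conflict between [L → id X .] and [L → . f X]

A grammar is LR(0) if no state in the canonical LR(0) collection has:
  - both a shift item (dot before a terminal) and a complete item (shift-reduce conflict), or
  - two or more complete items (reduce-reduce conflict; the accept item [L' → L .] counts as a complete item here).

Augment with L' → L and build the canonical LR(0) collection (I0 = CLOSURE({[L' → . L]}), then GOTO on every symbol after a dot until no new states appear). It has 19 states:
  I0: { [L → . f X], [L → . id X], [L' → . L] }  — shift
  I1: { [L' → L .] }  — accept
  I2: { [L → f . X], [X → . X P], [X → . X id], [X → . a id], [X → . f n] }  — shift
  I3: { [L → id . X], [X → . X P], [X → . X id], [X → . a id], [X → . f n] }  — shift
  I4: { [L → . f X], [L → . id X], [L → id X .], [P → . L id id], [P → . X a X], [X → . X P], [X → . X id], [X → . a id], [X → . f n], [X → X . P], [X → X . id] }  — shift, reduce
  I5: { [X → a . id] }  — shift
  I6: { [X → f . n] }  — shift
  I7: { [X → f n .] }  — reduce
  I8: { [X → a id .] }  — reduce
  I9: { [P → L . id id] }  — shift
  I10: { [X → X P .] }  — reduce
  I11: { [L → . f X], [L → . id X], [P → . L id id], [P → . X a X], [P → X . a X], [X → . X P], [X → . X id], [X → . a id], [X → . f n], [X → X . P], [X → X . id] }  — shift
  I12: { [L → f . X], [X → . X P], [X → . X id], [X → . a id], [X → . f n], [X → f . n] }  — shift
  I13: { [L → id . X], [X → . X P], [X → . X id], [X → . a id], [X → . f n], [X → X id .] }  — shift, reduce
  I14: { [L → . f X], [L → . id X], [L → f X .], [P → . L id id], [P → . X a X], [X → . X P], [X → . X id], [X → . a id], [X → . f n], [X → X . P], [X → X . id] }  — shift, reduce
  I15: { [P → X a . X], [X → . X P], [X → . X id], [X → . a id], [X → . f n], [X → a . id] }  — shift
  I16: { [L → . f X], [L → . id X], [P → . L id id], [P → . X a X], [P → X a X .], [X → . X P], [X → . X id], [X → . a id], [X → . f n], [X → X . P], [X → X . id] }  — shift, reduce
  I17: { [P → L id . id] }  — shift
  I18: { [P → L id id .] }  — reduce

Conflict in state I4:
  Shift-reduce conflict between [L → id X .] and [L → . f X]
So the grammar is NOT LR(0).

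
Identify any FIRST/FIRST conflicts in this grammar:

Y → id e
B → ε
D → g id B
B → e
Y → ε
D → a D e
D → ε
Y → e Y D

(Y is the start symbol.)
No FIRST/FIRST conflicts.

A FIRST/FIRST conflict occurs when two productions N → α and N → β for the same non-terminal have FIRST(α) ∩ FIRST(β) ≠ ∅ (with ε ∈ FIRST of a nullable right-hand side, so two nullable alternatives also conflict).

Productions for Y:
  Y → id e: FIRST = { 'id' }
  Y → ε: FIRST = { ε }
  Y → e Y D: FIRST = { 'e' }
Productions for B:
  B → ε: FIRST = { ε }
  B → e: FIRST = { 'e' }
Productions for D:
  D → g id B: FIRST = { 'g' }
  D → a D e: FIRST = { 'a' }
  D → ε: FIRST = { ε }

All alternatives of each non-terminal have pairwise disjoint FIRST sets.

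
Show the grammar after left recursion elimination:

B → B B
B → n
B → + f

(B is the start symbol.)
B is directly left-recursive. The standard transformation for
  A → A α₁ | ... | A α_m | β₁ | ... | β_n
is
  A  → β₁ A' | ... | β_n A'
  A' → α₁ A' | ... | α_m A' | ε

B → n becomes B → n B'
B → + f becomes B → + f B'
B → B B becomes B' → B B'
Add B' → ε

Resulting grammar:
B → n B'
B → + f B'
B' → B B'
B' → ε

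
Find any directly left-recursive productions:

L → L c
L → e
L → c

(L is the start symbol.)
Yes, L is left-recursive

L → L c: LEFT RECURSIVE (starts with L)
L → e: starts with e
L → c: starts with c

The grammar has direct left recursion on: L.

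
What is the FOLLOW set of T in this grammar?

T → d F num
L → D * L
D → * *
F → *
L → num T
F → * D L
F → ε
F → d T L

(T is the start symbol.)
To compute FOLLOW(T), find every occurrence of T on a right-hand side N → α T β: add FIRST(β) \ {ε}, and if β is empty or nullable also add FOLLOW(N). Iterate to a fixed point.

T is the start symbol, so $ ∈ FOLLOW(T).
In L → num T: T is at the end, add FOLLOW(L)
In F → d T L: T is followed by L, add FIRST(L) \ {ε} = { '*', 'num' }

The FOLLOW sets referred to above (computed the same way, to a fixed point):
  FOLLOW(L) = { 'num' }

Taking the union: FOLLOW(T) = { $, '*', 'num' }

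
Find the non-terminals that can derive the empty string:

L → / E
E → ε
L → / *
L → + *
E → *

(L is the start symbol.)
ε-productions: E → ε
So E is immediately nullable.
No further non-terminal can be added: every production for the remaining non-terminals contains a terminal or a non-nullable non-terminal.
Nullable = { 'E' }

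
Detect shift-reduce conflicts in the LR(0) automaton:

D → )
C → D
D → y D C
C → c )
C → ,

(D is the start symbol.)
A shift-reduce conflict occurs when an LR(0) state has both:
  - a complete (reduce) item [A → α .] (dot at the end), and
  - a shift item [B → β . c γ] (dot before a terminal).

Augment with D' → D and build the canonical LR(0) collection (I0 = CLOSURE({[D' → . D]}), then GOTO on every symbol after a dot until no new states appear). It has 10 states:
  I0: { [D → . )], [D → . y D C], [D' → . D] }  — shift
  I1: { [D → ) .] }  — reduce
  I2: { [D' → D .] }  — accept
  I3: { [D → . )], [D → . y D C], [D → y . D C] }  — shift
  I4: { [C → . ,], [C → . D], [C → . c )], [D → . )], [D → . y D C], [D → y D . C] }  — shift
  I5: { [C → , .] }  — reduce
  I6: { [D → y D C .] }  — reduce
  I7: { [C → D .] }  — reduce
  I8: { [C → c . )] }  — shift
  I9: { [C → c ) .] }  — reduce

No state contains both a complete item and a shift item.

Answer: No shift-reduce conflicts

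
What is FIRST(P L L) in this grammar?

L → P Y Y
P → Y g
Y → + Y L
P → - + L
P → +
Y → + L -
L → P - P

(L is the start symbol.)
FIRST sets of the non-terminals involved (from the grammar, by fixed-point iteration):
  FIRST(P) = { '+', '-' }

To compute FIRST(P L L), process the symbols left to right:
Symbol P is a non-terminal. Add FIRST(P) \ {ε} = { '+', '-' }
P is not nullable (ε ∉ FIRST(P)), so stop here.
FIRST(P L L) = { '+', '-' }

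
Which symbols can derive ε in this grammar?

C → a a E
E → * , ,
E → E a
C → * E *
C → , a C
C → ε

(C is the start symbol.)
ε-productions: C → ε
So C is immediately nullable.
No further non-terminal can be added: every production for the remaining non-terminals contains a terminal or a non-nullable non-terminal.
Nullable = { 'C' }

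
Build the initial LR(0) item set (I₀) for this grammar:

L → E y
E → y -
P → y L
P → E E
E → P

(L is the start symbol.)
First, augment the grammar with L' → L
I₀ = CLOSURE({ [L' → . L] }):
  [L' → . L] has the dot before L: add [L → . E y]
  [L → . E y] has the dot before E: add [E → . y -], [E → . P]
  [E → . P] has the dot before P: add [P → . y L], [P → . E E]
No further items can be added.

I₀ = { [E → . P], [E → . y -], [L → . E y], [L' → . L], [P → . E E], [P → . y L] }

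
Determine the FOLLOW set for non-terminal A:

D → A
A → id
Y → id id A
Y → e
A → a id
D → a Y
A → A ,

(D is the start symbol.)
In D → A: A is at the end, add FOLLOW(D)
In Y → id id A: A is at the end, add FOLLOW(Y)
In A → A ,: A is followed by ',', add FIRST(',') \ {ε} = { ',' }

The FOLLOW sets referred to above (computed the same way, to a fixed point):
  FOLLOW(D) = { $ }
  FOLLOW(Y) = { $ }

Taking the union: FOLLOW(A) = { $, ',' }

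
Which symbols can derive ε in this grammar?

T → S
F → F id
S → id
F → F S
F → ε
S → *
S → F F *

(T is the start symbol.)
{ 'F' }

A non-terminal is nullable if it can derive ε (the empty string): either it has an ε-production, or it has a production whose right-hand side consists entirely of nullable non-terminals.

ε-productions: F → ε
So F is immediately nullable.
No further non-terminal can be added: every production for the remaining non-terminals contains a terminal or a non-nullable non-terminal.
Nullable = { 'F' }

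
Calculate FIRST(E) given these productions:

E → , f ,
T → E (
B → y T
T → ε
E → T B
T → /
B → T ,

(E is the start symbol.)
{ ',', '/', 'y' }

FIRST sets of the other non-terminals involved (by the same procedure, iterated to a fixed point):
  FIRST(T) = { ',', '/', 'y', ε }
  FIRST(B) = { ',', '/', 'y' }

From E → , f ,:
  - ',' is a terminal: add ',' and stop
From E → T B:
  - T is a non-terminal: add FIRST(T) \ {ε} = { ',', '/', 'y' }
    T is nullable, so continue to the next symbol
  - B is a non-terminal: add FIRST(B) \ {ε} = { ',', '/', 'y' }
    B is not nullable, so stop

Collecting: FIRST(E) = { ',', '/', 'y' }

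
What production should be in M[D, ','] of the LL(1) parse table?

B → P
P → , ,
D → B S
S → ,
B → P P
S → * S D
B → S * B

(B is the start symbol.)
D → B S

To find M[D, ','], we find productions for D where ',' is in the predict set (PREDICT(N → α) = (FIRST(α) \ {ε}) ∪ (FOLLOW(N) if α ⇒* ε)).

Relevant sets:
  FIRST(B) = { '*', ',' }

D → B S: PREDICT = { '*', ',' }
  ',' is in predict set, so this production goes in M[D, ',']

M[D, ','] = D → B S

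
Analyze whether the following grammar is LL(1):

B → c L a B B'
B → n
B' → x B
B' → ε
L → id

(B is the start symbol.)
A grammar is LL(1) if for each non-terminal N with multiple productions, the predict sets of those productions are pairwise disjoint, where PREDICT(N → α) = (FIRST(α) \ {ε}) ∪ (FOLLOW(N) if α ⇒* ε).

Relevant sets:
  FOLLOW(B') = { $, 'x' }

For B:
  PREDICT(B → c L a B B') = { 'c' }
  PREDICT(B → n) = { 'n' }
For B':
  PREDICT(B' → x B) = { 'x' }
  PREDICT(B' → ε) = { $, 'x' }
L has a single production, so nothing to check there.

Conflict found: Predict set conflict for B': { 'x' }
The grammar is NOT LL(1).

Answer: No. Predict set conflict for B': { 'x' }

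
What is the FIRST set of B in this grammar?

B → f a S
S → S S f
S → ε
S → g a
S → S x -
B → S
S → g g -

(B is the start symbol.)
{ 'f', 'g', 'x', ε }

To compute FIRST(B), examine every production with B on the left-hand side, reading each right-hand side left to right until a non-nullable symbol is reached.

FIRST sets of the other non-terminals involved (by the same procedure, iterated to a fixed point):
  FIRST(S) = { 'f', 'g', 'x', ε }

From B → f a S:
  - f is a terminal: add 'f' and stop
From B → S:
  - S is a non-terminal: add FIRST(S) \ {ε} = { 'f', 'g', 'x' }
    S is nullable and nothing follows, so the whole right-hand side can vanish: ε ∈ FIRST(B)

Collecting: FIRST(B) = { 'f', 'g', 'x', ε }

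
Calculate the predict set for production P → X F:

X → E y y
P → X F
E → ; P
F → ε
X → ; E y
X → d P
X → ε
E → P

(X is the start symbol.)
PREDICT(P → X F) = (FIRST(RHS) \ {ε}) ∪ (FOLLOW(P) if ε ∈ FIRST(RHS), i.e. RHS ⇒* ε)
FIRST(X) = { ';', 'd', 'y', ε }
FIRST(F) = { ε }
FIRST(X F) = { ';', 'd', 'y', ε }
ε ∈ FIRST(X F) (the right-hand side is nullable), so add FOLLOW(P) = { $, 'y' }
PREDICT(P → X F) = { $, ';', 'd', 'y' }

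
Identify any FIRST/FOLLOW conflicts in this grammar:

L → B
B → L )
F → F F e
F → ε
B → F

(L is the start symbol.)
Nullable non-terminals: B, F, L.
FIRST sets used below: FIRST(L) = { ')', 'e', ε }, FIRST(F) = { 'e', ε }

B: nullable alternative(s) B → F; FOLLOW(B) = { $, ')' }
  B → L ): FIRST \ {ε} = { ')', 'e' } — overlaps FOLLOW(B) on { ')' }: CONFLICT
  B → F: FIRST \ {ε} = { 'e' } — this is the only nullable alternative, skip

F: nullable alternative(s) F → ε; FOLLOW(F) = { $, ')', 'e' }
  F → F F e: FIRST \ {ε} = { 'e' } — overlaps FOLLOW(F) on { 'e' }: CONFLICT
  F → ε: FIRST \ {ε} = { } — this is the only nullable alternative, skip
L has a nullable alternative but only one production, so nothing to check.

So the grammar has 2 FIRST/FOLLOW conflicts (marked CONFLICT above).

Answer: Yes. B → L ')' with FOLLOW(B) on { ')' }; F → F F e with FOLLOW(F) on { 'e' }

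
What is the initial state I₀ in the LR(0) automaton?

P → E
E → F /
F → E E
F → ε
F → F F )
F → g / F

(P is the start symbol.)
First, augment the grammar with P' → P
I₀ = CLOSURE({ [P' → . P] }):
  [P' → . P] has the dot before P: add [P → . E]
  [P → . E] has the dot before E: add [E → . F /]
  [E → . F /] has the dot before F: add [F → . E E], [F → .], [F → . F F )], [F → . g / F]
No further items can be added.

I₀ = { [E → . F /], [F → . E E], [F → . F F )], [F → . g / F], [F → .], [P → . E], [P' → . P] }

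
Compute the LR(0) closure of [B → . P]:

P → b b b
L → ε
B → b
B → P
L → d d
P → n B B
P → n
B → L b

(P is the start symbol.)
Start with: [B → . P]
  [B → . P] has the dot before P: add [P → . b b b], [P → . n B B], [P → . n]
No further items can be added.

CLOSURE = { [B → . P], [P → . b b b], [P → . n B B], [P → . n] }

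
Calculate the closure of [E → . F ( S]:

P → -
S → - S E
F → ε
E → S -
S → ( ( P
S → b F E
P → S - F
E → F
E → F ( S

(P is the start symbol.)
{ [E → . F ( S], [F → .] }

To compute CLOSURE, for each item [A → α.Bβ] where B is a non-terminal, add [B → .γ] for all productions B → γ; repeat for the newly added items until nothing changes.

Start with: [E → . F ( S]
  [E → . F ( S] has the dot before F: add [F → .]
No further items can be added.

CLOSURE = { [E → . F ( S], [F → .] }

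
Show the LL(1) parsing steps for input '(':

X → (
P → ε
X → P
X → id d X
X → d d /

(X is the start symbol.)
LL(1) parsing maintains a stack (initially the start symbol over $) and the input. At each step: if the stack top is a terminal, match it against the current input token; if it is a non-terminal N, replace it with the RHS of M[N, lookahead] (the unique production whose predict set contains the lookahead).

Stack is shown with the top on the left.

Stack  Input  Action
--------------------
X $    ( $    output X → (
( $    ( $    match '('
$      $      accept

The string is accepted.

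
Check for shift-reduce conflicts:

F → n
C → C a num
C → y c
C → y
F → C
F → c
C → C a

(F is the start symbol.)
A shift-reduce conflict occurs when an LR(0) state has both:
  - a complete (reduce) item [A → α .] (dot at the end), and
  - a shift item [B → β . c γ] (dot before a terminal).

Augment with F' → F and build the canonical LR(0) collection (I0 = CLOSURE({[F' → . F]}), then GOTO on every symbol after a dot until no new states appear). It has 9 states:
  I0: { [C → . C a num], [C → . C a], [C → . y c], [C → . y], [F → . C], [F → . c], [F → . n], [F' → . F] }  — shift
  I1: { [C → C . a num], [C → C . a], [F → C .] }  — shift, reduce
  I2: { [F' → F .] }  — accept
  I3: { [F → c .] }  — reduce
  I4: { [F → n .] }  — reduce
  I5: { [C → y . c], [C → y .] }  — shift, reduce
  I6: { [C → y c .] }  — reduce
  I7: { [C → C a . num], [C → C a .] }  — shift, reduce
  I8: { [C → C a num .] }  — reduce

I1 contains reduce item [F → C .] and shift items [C → C . a], [C → C . a num] — shift-reduce conflict.
I5 contains reduce item [C → y .] and shift item [C → y . c] — shift-reduce conflict.
I7 contains reduce item [C → C a .] and shift item [C → C a . num] — shift-reduce conflict.

Answer: Yes — I1: [F → C .] vs [C → C . a]; I5: [C → y .] vs [C → y . c]; I7: [C → C a .] vs [C → C a . num]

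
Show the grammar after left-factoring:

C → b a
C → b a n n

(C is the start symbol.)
C → b a C'
C' → ε
C' → n n

Left-factoring transforms A → αβ₁ | αβ₂ into A → αA' and A' → β₁ | β₂
(α is the longest common prefix among the alternatives). Repeat until
no nonterminal has two alternatives with a common prefix.

Round 1: C has alternatives sharing prefix 'b a'. Introduce C': C → b a C'
  Add: C' → ε
  Add: C' → n n

No remaining common prefixes — done.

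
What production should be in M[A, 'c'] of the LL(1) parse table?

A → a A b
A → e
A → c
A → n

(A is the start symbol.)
A → c

To find M[A, 'c'], we find productions for A where 'c' is in the predict set (PREDICT(N → α) = (FIRST(α) \ {ε}) ∪ (FOLLOW(N) if α ⇒* ε)).

A → a A b: PREDICT = { 'a' }
A → e: PREDICT = { 'e' }
A → c: PREDICT = { 'c' }
  'c' is in predict set, so this production goes in M[A, 'c']
A → n: PREDICT = { 'n' }

M[A, 'c'] = A → c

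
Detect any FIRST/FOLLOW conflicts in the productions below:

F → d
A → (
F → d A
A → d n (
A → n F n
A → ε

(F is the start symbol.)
Yes. A → n F n with FOLLOW(A) on { 'n' }

A FIRST/FOLLOW conflict occurs when a non-terminal N has a nullable alternative N → β (β ⇒* ε) and another alternative N → α with FIRST(α) ∩ FOLLOW(N) ≠ ∅: on such a lookahead the parser cannot decide between expanding α and letting N vanish via β.

Nullable non-terminals: A.

A: nullable alternative(s) A → ε; FOLLOW(A) = { $, 'n' }
  A → (: FIRST \ {ε} = { '(' } — disjoint from FOLLOW(A)
  A → d n (: FIRST \ {ε} = { 'd' } — disjoint from FOLLOW(A)
  A → n F n: FIRST \ {ε} = { 'n' } — overlaps FOLLOW(A) on { 'n' }: CONFLICT
  A → ε: FIRST \ {ε} = { } — this is the only nullable alternative, skip

F has no nullable alternative, so no FIRST/FOLLOW check is needed there.

So the grammar has 1 FIRST/FOLLOW conflict (marked CONFLICT above).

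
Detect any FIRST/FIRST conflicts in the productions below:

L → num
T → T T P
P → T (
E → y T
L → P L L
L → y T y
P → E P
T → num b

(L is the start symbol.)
A FIRST/FIRST conflict occurs when two productions N → α and N → β for the same non-terminal have FIRST(α) ∩ FIRST(β) ≠ ∅ (with ε ∈ FIRST of a nullable right-hand side, so two nullable alternatives also conflict).

FIRST sets of the non-terminals at (or reachable through a nullable prefix from) the front of some alternative:
  FIRST(P) = { 'num', 'y' }
  FIRST(T) = { 'num' }
  FIRST(E) = { 'y' }

Productions for L:
  L → num: FIRST = { 'num' }
  L → P L L: FIRST = { 'num', 'y' }
  L → y T y: FIRST = { 'y' }
Productions for T:
  T → T T P: FIRST = { 'num' }
  T → num b: FIRST = { 'num' }
Productions for P:
  P → T (: FIRST = { 'num' }
  P → E P: FIRST = { 'y' }
E has only one production, so no FIRST/FIRST conflict is possible there.

Conflict for L: L → num and L → P L L
  Overlap: { 'num' }
Conflict for L: L → P L L and L → y T y
  Overlap: { 'y' }
Conflict for T: T → T T P and T → num b
  Overlap: { 'num' }

Answer: Yes. L → num / L → P L L on { 'num' }; L → P L L / L → y T y on { 'y' }; T → T T P / T → num b on { 'num' }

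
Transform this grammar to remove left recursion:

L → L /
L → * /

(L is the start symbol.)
L is directly left-recursive. The standard transformation for
  A → A α₁ | ... | A α_m | β₁ | ... | β_n
is
  A  → β₁ A' | ... | β_n A'
  A' → α₁ A' | ... | α_m A' | ε

L → * / becomes L → * / L'
L → L / becomes L' → / L'
Add L' → ε

Resulting grammar:
L → * / L'
L' → / L'
L' → ε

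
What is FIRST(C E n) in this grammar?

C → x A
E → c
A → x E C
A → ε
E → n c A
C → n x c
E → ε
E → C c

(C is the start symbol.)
{ 'n', 'x' }

FIRST sets of the non-terminals involved (from the grammar, by fixed-point iteration):
  FIRST(C) = { 'n', 'x' }

To compute FIRST(C E n), process the symbols left to right:
Symbol C is a non-terminal. Add FIRST(C) \ {ε} = { 'n', 'x' }
C is not nullable (ε ∉ FIRST(C)), so stop here.
FIRST(C E n) = { 'n', 'x' }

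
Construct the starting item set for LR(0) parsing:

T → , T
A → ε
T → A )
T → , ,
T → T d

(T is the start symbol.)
{ [A → .], [T → . , ,], [T → . , T], [T → . A )], [T → . T d], [T' → . T] }

First, augment the grammar with T' → T
I₀ = CLOSURE({ [T' → . T] }):
  [T' → . T] has the dot before T: add [T → . , T], [T → . A )], [T → . , ,], [T → . T d]
  [T → . A )] has the dot before A: add [A → .]
No further items can be added.

I₀ = { [A → .], [T → . , ,], [T → . , T], [T → . A )], [T → . T d], [T' → . T] }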